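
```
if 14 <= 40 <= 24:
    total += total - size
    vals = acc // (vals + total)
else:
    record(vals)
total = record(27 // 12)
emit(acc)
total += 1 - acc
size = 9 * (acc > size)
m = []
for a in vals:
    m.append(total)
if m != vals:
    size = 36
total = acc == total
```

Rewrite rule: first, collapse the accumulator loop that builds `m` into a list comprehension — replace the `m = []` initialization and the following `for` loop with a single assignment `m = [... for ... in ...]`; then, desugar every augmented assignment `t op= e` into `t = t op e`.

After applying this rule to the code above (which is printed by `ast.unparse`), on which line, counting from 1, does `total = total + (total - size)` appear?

2

Transformed code:
if 14 <= 40 <= 24:
    total = total + (total - size)
    vals = acc // (vals + total)
else:
    record(vals)
total = record(27 // 12)
emit(acc)
total = total + (1 - acc)
size = 9 * (acc > size)
m = [total for a in vals]
if m != vals:
    size = 36
total = acc == total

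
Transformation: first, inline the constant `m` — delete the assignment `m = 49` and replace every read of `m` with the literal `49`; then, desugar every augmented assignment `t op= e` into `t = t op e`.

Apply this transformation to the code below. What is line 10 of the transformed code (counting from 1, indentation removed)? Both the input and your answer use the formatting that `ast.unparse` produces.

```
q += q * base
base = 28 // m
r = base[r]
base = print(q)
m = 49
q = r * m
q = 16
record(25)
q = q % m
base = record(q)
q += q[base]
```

Transformed code:
q = q + q * base
base = 28 // 49
r = base[r]
base = print(q)
q = r * 49
q = 16
record(25)
q = q % 49
base = record(q)
q = q + q[base]

q = q + q[base]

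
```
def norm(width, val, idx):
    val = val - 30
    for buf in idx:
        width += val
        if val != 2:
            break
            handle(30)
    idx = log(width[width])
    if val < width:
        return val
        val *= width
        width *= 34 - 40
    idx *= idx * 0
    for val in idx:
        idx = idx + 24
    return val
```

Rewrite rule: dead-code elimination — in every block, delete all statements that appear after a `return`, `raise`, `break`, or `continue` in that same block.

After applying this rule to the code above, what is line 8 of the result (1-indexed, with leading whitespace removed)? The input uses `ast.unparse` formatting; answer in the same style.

Transformed code:
def norm(width, val, idx):
    val = val - 30
    for buf in idx:
        width += val
        if val != 2:
            break
    idx = log(width[width])
    if val < width:
        return val
    idx *= idx * 0
    for val in idx:
        idx = idx + 24
    return val

if val < width:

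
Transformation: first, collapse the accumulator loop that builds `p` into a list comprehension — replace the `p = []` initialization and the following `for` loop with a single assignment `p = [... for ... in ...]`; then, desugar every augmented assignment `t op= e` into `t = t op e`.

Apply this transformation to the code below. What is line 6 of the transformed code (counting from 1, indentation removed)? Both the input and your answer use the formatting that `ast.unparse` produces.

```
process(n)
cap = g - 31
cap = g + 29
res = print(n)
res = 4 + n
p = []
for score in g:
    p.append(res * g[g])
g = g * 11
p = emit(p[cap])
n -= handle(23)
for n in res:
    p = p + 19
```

p = [res * g[g] for score in g]

Transformed code:
process(n)
cap = g - 31
cap = g + 29
res = print(n)
res = 4 + n
p = [res * g[g] for score in g]
g = g * 11
p = emit(p[cap])
n = n - handle(23)
for n in res:
    p = p + 19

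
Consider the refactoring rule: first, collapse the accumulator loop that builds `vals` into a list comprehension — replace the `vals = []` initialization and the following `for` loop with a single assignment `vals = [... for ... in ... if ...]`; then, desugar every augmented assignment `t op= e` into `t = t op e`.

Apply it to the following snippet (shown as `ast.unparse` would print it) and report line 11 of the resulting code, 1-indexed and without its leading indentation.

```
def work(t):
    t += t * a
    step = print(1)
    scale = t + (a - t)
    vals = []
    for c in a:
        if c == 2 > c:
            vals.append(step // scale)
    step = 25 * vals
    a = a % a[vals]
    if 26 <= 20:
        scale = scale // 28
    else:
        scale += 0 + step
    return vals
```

scale = scale + (0 + step)

Transformed code:
def work(t):
    t = t + t * a
    step = print(1)
    scale = t + (a - t)
    vals = [step // scale for c in a if c == 2 > c]
    step = 25 * vals
    a = a % a[vals]
    if 26 <= 20:
        scale = scale // 28
    else:
        scale = scale + (0 + step)
    return vals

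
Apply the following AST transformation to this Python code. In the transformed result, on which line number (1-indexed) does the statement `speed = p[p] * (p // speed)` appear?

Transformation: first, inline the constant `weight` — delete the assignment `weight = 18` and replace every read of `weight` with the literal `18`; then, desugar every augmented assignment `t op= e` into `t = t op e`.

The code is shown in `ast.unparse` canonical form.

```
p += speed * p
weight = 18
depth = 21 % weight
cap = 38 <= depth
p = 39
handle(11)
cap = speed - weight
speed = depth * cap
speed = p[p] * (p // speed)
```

8

Transformed code:
p = p + speed * p
depth = 21 % 18
cap = 38 <= depth
p = 39
handle(11)
cap = speed - 18
speed = depth * cap
speed = p[p] * (p // speed)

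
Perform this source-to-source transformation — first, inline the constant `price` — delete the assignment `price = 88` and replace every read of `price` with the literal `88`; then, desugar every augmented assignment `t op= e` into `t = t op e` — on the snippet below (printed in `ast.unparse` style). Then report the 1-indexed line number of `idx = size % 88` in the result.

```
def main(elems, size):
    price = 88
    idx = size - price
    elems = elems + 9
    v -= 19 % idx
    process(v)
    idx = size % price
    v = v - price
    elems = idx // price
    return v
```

Transformed code:
def main(elems, size):
    idx = size - 88
    elems = elems + 9
    v = v - 19 % idx
    process(v)
    idx = size % 88
    v = v - 88
    elems = idx // 88
    return v

6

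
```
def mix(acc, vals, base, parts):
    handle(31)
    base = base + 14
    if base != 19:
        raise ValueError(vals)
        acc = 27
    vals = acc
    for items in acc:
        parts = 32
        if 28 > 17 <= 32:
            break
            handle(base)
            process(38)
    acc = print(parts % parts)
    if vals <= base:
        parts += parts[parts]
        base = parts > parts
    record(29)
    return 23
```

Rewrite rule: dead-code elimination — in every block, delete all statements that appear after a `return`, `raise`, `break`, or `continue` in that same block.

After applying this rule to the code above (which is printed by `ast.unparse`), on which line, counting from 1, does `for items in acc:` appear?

7

Transformed code:
def mix(acc, vals, base, parts):
    handle(31)
    base = base + 14
    if base != 19:
        raise ValueError(vals)
    vals = acc
    for items in acc:
        parts = 32
        if 28 > 17 <= 32:
            break
    acc = print(parts % parts)
    if vals <= base:
        parts += parts[parts]
        base = parts > parts
    record(29)
    return 23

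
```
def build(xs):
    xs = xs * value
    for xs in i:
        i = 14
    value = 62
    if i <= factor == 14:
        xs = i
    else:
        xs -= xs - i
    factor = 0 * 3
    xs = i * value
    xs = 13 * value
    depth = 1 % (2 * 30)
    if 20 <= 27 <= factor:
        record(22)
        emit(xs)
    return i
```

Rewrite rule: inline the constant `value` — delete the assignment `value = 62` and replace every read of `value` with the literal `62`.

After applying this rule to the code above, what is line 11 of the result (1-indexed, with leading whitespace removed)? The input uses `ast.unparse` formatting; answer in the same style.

xs = 13 * 62

Transformed code:
def build(xs):
    xs = xs * 62
    for xs in i:
        i = 14
    if i <= factor == 14:
        xs = i
    else:
        xs -= xs - i
    factor = 0 * 3
    xs = i * 62
    xs = 13 * 62
    depth = 1 % (2 * 30)
    if 20 <= 27 <= factor:
        record(22)
        emit(xs)
    return i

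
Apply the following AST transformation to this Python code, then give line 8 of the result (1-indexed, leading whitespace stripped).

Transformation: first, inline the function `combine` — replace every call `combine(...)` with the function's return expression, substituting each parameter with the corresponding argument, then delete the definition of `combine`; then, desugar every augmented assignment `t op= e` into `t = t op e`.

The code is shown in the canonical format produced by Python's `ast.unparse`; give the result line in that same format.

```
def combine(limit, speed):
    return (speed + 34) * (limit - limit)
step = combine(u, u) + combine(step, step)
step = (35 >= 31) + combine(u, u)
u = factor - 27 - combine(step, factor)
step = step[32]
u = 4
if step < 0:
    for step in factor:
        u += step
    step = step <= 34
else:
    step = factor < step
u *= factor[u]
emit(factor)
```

Transformed code:
step = (u + 34) * (u - u) + (step + 34) * (step - step)
step = (35 >= 31) + (u + 34) * (u - u)
u = factor - 27 - (factor + 34) * (step - step)
step = step[32]
u = 4
if step < 0:
    for step in factor:
        u = u + step
    step = step <= 34
else:
    step = factor < step
u = u * factor[u]
emit(factor)

u = u + step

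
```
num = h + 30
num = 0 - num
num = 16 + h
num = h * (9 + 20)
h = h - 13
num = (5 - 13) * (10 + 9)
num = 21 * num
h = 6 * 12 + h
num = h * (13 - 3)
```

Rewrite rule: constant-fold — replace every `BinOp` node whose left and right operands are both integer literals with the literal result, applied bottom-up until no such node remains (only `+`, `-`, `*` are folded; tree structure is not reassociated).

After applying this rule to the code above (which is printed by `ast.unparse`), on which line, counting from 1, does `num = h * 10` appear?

9

Transformed code:
num = h + 30
num = 0 - num
num = 16 + h
num = h * 29
h = h - 13
num = -152
num = 21 * num
h = 72 + h
num = h * 10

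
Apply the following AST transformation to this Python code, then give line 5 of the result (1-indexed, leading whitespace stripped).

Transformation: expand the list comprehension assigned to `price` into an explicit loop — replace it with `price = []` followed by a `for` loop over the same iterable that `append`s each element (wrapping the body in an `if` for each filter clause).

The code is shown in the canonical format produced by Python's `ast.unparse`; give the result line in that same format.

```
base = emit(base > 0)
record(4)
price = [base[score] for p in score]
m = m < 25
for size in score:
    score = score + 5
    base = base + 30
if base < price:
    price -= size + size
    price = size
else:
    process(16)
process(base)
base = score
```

price.append(base[score])

Transformed code:
base = emit(base > 0)
record(4)
price = []
for p in score:
    price.append(base[score])
m = m < 25
for size in score:
    score = score + 5
    base = base + 30
if base < price:
    price -= size + size
    price = size
else:
    process(16)
process(base)
base = score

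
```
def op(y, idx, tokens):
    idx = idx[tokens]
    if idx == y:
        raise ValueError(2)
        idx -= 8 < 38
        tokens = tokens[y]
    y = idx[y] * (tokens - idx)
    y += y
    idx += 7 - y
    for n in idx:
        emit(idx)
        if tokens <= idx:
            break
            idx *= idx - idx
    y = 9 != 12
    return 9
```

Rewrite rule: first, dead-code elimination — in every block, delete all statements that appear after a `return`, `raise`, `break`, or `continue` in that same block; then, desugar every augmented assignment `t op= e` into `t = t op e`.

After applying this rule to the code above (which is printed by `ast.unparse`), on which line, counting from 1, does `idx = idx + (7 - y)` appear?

7

Transformed code:
def op(y, idx, tokens):
    idx = idx[tokens]
    if idx == y:
        raise ValueError(2)
    y = idx[y] * (tokens - idx)
    y = y + y
    idx = idx + (7 - y)
    for n in idx:
        emit(idx)
        if tokens <= idx:
            break
    y = 9 != 12
    return 9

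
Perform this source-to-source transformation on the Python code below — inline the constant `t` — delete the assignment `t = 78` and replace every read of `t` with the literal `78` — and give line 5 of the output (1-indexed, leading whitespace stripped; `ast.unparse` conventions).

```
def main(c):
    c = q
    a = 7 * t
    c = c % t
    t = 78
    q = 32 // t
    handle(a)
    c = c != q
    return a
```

Transformed code:
def main(c):
    c = q
    a = 7 * 78
    c = c % 78
    q = 32 // 78
    handle(a)
    c = c != q
    return a

q = 32 // 78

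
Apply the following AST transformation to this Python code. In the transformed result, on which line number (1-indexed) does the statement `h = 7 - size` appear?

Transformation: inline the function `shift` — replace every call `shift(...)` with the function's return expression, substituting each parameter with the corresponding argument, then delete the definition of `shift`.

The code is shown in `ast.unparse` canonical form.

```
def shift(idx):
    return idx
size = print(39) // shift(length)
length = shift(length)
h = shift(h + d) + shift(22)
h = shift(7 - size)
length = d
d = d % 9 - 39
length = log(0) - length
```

Transformed code:
size = print(39) // length
length = length
h = h + d + 22
h = 7 - size
length = d
d = d % 9 - 39
length = log(0) - length

4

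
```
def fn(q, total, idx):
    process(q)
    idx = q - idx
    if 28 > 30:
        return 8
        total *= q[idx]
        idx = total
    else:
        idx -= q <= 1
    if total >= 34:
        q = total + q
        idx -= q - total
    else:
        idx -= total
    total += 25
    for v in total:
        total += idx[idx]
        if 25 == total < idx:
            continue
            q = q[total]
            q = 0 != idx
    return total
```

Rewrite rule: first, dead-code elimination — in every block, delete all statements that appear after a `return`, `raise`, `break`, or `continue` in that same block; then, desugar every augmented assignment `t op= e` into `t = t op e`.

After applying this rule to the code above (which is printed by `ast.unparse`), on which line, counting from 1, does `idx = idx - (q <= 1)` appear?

7

Transformed code:
def fn(q, total, idx):
    process(q)
    idx = q - idx
    if 28 > 30:
        return 8
    else:
        idx = idx - (q <= 1)
    if total >= 34:
        q = total + q
        idx = idx - (q - total)
    else:
        idx = idx - total
    total = total + 25
    for v in total:
        total = total + idx[idx]
        if 25 == total < idx:
            continue
    return total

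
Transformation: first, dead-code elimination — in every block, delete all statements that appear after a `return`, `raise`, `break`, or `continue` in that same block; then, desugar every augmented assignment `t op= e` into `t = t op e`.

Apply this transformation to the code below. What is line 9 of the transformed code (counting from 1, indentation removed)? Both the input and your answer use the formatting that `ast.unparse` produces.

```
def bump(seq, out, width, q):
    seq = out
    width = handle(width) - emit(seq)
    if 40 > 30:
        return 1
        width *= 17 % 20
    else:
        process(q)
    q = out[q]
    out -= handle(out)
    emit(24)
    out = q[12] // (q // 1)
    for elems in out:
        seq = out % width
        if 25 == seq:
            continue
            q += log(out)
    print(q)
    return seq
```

out = out - handle(out)

Transformed code:
def bump(seq, out, width, q):
    seq = out
    width = handle(width) - emit(seq)
    if 40 > 30:
        return 1
    else:
        process(q)
    q = out[q]
    out = out - handle(out)
    emit(24)
    out = q[12] // (q // 1)
    for elems in out:
        seq = out % width
        if 25 == seq:
            continue
    print(q)
    return seq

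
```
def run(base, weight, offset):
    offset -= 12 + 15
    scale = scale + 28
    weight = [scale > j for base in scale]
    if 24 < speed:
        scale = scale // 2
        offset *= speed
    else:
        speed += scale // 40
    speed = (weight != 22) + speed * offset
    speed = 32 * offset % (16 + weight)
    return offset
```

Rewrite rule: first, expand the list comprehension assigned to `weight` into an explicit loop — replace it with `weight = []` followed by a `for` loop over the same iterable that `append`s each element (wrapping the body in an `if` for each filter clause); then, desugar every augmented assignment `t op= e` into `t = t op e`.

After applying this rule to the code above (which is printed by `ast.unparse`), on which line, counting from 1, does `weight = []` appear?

4

Transformed code:
def run(base, weight, offset):
    offset = offset - (12 + 15)
    scale = scale + 28
    weight = []
    for base in scale:
        weight.append(scale > j)
    if 24 < speed:
        scale = scale // 2
        offset = offset * speed
    else:
        speed = speed + scale // 40
    speed = (weight != 22) + speed * offset
    speed = 32 * offset % (16 + weight)
    return offset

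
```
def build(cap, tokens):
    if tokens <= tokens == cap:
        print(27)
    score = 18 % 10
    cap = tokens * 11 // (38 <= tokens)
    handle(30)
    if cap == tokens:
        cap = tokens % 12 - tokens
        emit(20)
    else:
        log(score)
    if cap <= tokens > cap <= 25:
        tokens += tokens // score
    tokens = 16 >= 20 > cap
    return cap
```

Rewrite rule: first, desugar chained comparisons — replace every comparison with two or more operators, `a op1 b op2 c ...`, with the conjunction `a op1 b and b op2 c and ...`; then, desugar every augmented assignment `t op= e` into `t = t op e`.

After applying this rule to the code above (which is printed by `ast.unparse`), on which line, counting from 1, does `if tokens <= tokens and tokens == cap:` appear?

Transformed code:
def build(cap, tokens):
    if tokens <= tokens and tokens == cap:
        print(27)
    score = 18 % 10
    cap = tokens * 11 // (38 <= tokens)
    handle(30)
    if cap == tokens:
        cap = tokens % 12 - tokens
        emit(20)
    else:
        log(score)
    if cap <= tokens and tokens > cap and (cap <= 25):
        tokens = tokens + tokens // score
    tokens = 16 >= 20 and 20 > cap
    return cap

2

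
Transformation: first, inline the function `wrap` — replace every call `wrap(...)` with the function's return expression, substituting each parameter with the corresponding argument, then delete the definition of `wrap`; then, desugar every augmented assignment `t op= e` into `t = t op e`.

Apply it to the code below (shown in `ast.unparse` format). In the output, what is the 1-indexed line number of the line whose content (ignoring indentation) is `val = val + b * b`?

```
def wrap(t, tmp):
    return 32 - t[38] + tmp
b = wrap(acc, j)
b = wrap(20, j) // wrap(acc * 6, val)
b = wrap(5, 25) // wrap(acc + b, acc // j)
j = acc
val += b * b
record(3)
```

Transformed code:
b = 32 - acc[38] + j
b = (32 - 20[38] + j) // (32 - (acc * 6)[38] + val)
b = (32 - 5[38] + 25) // (32 - (acc + b)[38] + acc // j)
j = acc
val = val + b * b
record(3)

5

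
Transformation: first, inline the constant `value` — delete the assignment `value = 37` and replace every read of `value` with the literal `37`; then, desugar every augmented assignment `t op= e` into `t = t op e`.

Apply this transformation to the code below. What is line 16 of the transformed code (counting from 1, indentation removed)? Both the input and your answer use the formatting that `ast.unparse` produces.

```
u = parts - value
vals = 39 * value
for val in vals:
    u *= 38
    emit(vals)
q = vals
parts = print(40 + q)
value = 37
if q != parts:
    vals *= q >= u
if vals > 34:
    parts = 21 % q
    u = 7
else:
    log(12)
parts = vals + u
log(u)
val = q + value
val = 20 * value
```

Transformed code:
u = parts - 37
vals = 39 * 37
for val in vals:
    u = u * 38
    emit(vals)
q = vals
parts = print(40 + q)
if q != parts:
    vals = vals * (q >= u)
if vals > 34:
    parts = 21 % q
    u = 7
else:
    log(12)
parts = vals + u
log(u)
val = q + 37
val = 20 * 37

log(u)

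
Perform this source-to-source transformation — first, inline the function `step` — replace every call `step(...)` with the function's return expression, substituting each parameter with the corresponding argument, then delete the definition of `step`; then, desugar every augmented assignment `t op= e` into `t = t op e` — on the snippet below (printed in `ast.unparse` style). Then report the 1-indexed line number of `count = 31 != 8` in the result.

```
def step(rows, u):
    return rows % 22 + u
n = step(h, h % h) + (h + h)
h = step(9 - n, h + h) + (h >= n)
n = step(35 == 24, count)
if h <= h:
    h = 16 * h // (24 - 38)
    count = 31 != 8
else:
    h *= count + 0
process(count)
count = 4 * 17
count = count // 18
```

Transformed code:
n = h % 22 + h % h + (h + h)
h = (9 - n) % 22 + (h + h) + (h >= n)
n = (35 == 24) % 22 + count
if h <= h:
    h = 16 * h // (24 - 38)
    count = 31 != 8
else:
    h = h * (count + 0)
process(count)
count = 4 * 17
count = count // 18

6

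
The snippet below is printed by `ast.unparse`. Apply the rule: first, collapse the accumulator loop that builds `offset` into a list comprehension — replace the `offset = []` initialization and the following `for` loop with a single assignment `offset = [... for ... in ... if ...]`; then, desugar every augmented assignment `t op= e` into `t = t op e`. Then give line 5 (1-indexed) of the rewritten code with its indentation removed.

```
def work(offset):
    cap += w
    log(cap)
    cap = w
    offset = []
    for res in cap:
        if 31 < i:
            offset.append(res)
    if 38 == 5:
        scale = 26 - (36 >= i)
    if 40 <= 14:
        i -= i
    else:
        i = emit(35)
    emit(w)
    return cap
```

Transformed code:
def work(offset):
    cap = cap + w
    log(cap)
    cap = w
    offset = [res for res in cap if 31 < i]
    if 38 == 5:
        scale = 26 - (36 >= i)
    if 40 <= 14:
        i = i - i
    else:
        i = emit(35)
    emit(w)
    return cap

offset = [res for res in cap if 31 < i]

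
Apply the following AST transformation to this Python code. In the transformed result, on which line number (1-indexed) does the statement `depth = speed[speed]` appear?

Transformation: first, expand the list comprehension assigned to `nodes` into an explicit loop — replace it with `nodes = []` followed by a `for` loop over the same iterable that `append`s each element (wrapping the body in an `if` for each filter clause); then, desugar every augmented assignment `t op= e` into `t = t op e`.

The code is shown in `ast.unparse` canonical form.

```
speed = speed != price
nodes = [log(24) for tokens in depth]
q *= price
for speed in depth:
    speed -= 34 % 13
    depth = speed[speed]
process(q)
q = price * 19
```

Transformed code:
speed = speed != price
nodes = []
for tokens in depth:
    nodes.append(log(24))
q = q * price
for speed in depth:
    speed = speed - 34 % 13
    depth = speed[speed]
process(q)
q = price * 19

8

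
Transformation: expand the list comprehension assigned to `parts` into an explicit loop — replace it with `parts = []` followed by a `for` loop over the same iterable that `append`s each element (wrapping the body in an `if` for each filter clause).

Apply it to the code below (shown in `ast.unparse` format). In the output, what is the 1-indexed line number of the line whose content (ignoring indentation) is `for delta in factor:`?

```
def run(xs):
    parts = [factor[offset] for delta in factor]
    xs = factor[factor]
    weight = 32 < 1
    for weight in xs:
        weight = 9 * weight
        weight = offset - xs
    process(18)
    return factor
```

3

Transformed code:
def run(xs):
    parts = []
    for delta in factor:
        parts.append(factor[offset])
    xs = factor[factor]
    weight = 32 < 1
    for weight in xs:
        weight = 9 * weight
        weight = offset - xs
    process(18)
    return factor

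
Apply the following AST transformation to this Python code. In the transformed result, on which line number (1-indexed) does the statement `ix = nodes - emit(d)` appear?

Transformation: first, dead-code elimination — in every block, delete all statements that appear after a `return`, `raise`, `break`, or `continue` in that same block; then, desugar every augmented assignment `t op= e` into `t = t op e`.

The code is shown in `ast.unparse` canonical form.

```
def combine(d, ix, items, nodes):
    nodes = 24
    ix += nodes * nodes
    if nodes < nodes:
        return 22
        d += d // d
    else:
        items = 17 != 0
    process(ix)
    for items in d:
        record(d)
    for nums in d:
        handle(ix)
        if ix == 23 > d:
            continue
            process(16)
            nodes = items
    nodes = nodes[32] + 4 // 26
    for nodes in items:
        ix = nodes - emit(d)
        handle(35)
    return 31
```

Transformed code:
def combine(d, ix, items, nodes):
    nodes = 24
    ix = ix + nodes * nodes
    if nodes < nodes:
        return 22
    else:
        items = 17 != 0
    process(ix)
    for items in d:
        record(d)
    for nums in d:
        handle(ix)
        if ix == 23 > d:
            continue
    nodes = nodes[32] + 4 // 26
    for nodes in items:
        ix = nodes - emit(d)
        handle(35)
    return 31

17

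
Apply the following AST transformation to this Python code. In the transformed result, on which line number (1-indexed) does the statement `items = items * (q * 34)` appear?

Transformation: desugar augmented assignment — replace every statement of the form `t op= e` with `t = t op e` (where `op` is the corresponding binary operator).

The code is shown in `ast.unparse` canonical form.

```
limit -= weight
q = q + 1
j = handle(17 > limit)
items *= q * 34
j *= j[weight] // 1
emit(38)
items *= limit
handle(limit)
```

4

Transformed code:
limit = limit - weight
q = q + 1
j = handle(17 > limit)
items = items * (q * 34)
j = j * (j[weight] // 1)
emit(38)
items = items * limit
handle(limit)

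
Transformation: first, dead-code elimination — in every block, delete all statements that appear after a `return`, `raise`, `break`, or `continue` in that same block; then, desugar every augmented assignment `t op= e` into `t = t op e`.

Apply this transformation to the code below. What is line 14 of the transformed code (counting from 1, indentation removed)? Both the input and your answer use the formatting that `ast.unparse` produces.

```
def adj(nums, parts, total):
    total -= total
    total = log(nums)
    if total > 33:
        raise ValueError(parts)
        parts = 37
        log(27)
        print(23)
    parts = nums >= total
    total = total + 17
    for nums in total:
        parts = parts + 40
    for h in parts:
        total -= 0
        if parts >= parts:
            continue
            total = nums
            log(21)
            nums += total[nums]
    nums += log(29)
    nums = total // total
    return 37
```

nums = nums + log(29)

Transformed code:
def adj(nums, parts, total):
    total = total - total
    total = log(nums)
    if total > 33:
        raise ValueError(parts)
    parts = nums >= total
    total = total + 17
    for nums in total:
        parts = parts + 40
    for h in parts:
        total = total - 0
        if parts >= parts:
            continue
    nums = nums + log(29)
    nums = total // total
    return 37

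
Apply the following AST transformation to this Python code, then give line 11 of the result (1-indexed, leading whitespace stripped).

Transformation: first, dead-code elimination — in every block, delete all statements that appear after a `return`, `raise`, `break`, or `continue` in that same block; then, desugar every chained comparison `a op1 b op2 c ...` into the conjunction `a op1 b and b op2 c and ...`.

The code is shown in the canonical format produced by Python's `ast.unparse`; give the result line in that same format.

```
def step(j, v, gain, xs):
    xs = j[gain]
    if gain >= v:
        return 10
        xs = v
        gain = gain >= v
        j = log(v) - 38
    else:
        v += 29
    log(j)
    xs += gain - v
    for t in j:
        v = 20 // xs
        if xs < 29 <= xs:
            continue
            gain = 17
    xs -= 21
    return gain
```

if xs < 29 and 29 <= xs:

Transformed code:
def step(j, v, gain, xs):
    xs = j[gain]
    if gain >= v:
        return 10
    else:
        v += 29
    log(j)
    xs += gain - v
    for t in j:
        v = 20 // xs
        if xs < 29 and 29 <= xs:
            continue
    xs -= 21
    return gain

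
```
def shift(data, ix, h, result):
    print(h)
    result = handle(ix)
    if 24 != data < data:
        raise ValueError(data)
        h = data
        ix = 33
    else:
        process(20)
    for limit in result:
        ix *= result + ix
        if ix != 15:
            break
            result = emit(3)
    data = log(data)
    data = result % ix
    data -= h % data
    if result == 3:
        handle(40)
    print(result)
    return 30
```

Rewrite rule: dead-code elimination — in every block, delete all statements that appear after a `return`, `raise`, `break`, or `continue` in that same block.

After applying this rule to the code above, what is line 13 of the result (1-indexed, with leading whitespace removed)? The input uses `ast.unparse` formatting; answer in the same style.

Transformed code:
def shift(data, ix, h, result):
    print(h)
    result = handle(ix)
    if 24 != data < data:
        raise ValueError(data)
    else:
        process(20)
    for limit in result:
        ix *= result + ix
        if ix != 15:
            break
    data = log(data)
    data = result % ix
    data -= h % data
    if result == 3:
        handle(40)
    print(result)
    return 30

data = result % ix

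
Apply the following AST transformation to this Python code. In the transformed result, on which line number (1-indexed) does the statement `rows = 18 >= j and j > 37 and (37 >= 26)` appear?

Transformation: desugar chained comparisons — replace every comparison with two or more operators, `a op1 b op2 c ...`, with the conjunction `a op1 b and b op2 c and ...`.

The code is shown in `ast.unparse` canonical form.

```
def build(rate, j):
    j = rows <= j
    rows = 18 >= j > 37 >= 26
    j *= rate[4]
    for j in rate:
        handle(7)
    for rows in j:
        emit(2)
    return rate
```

3

Transformed code:
def build(rate, j):
    j = rows <= j
    rows = 18 >= j and j > 37 and (37 >= 26)
    j *= rate[4]
    for j in rate:
        handle(7)
    for rows in j:
        emit(2)
    return rate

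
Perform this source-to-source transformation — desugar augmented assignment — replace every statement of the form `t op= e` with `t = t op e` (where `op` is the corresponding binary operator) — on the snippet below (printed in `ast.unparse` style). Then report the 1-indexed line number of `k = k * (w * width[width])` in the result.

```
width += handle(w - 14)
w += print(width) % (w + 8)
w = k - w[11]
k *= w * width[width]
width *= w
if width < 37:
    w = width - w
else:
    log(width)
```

Transformed code:
width = width + handle(w - 14)
w = w + print(width) % (w + 8)
w = k - w[11]
k = k * (w * width[width])
width = width * w
if width < 37:
    w = width - w
else:
    log(width)

4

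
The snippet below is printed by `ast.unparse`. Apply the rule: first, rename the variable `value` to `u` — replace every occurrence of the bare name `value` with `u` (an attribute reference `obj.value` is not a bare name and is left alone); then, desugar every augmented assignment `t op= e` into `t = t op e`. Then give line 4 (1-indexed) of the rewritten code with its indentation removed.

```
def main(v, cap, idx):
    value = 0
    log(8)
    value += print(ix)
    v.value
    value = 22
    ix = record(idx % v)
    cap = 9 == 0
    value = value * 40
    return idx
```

u = u + print(ix)

Transformed code:
def main(v, cap, idx):
    u = 0
    log(8)
    u = u + print(ix)
    v.value
    u = 22
    ix = record(idx % v)
    cap = 9 == 0
    u = u * 40
    return idx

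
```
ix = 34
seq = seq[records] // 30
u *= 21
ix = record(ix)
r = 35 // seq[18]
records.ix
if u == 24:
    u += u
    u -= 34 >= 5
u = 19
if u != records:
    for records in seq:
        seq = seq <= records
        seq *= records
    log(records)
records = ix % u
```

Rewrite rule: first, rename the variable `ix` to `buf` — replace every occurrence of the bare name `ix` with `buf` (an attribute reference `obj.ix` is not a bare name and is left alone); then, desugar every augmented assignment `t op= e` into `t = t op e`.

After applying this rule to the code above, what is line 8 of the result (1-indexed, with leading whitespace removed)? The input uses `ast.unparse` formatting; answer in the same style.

Transformed code:
buf = 34
seq = seq[records] // 30
u = u * 21
buf = record(buf)
r = 35 // seq[18]
records.ix
if u == 24:
    u = u + u
    u = u - (34 >= 5)
u = 19
if u != records:
    for records in seq:
        seq = seq <= records
        seq = seq * records
    log(records)
records = buf % u

u = u + u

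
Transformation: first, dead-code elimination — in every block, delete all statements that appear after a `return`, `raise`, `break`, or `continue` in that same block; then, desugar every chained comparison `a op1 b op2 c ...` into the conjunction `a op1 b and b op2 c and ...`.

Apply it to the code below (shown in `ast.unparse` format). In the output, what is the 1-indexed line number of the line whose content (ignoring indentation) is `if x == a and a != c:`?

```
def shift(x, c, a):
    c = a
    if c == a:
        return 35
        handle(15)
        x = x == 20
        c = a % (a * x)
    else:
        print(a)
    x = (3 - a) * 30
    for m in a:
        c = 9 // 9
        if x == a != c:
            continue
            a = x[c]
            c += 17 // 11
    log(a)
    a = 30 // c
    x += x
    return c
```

10

Transformed code:
def shift(x, c, a):
    c = a
    if c == a:
        return 35
    else:
        print(a)
    x = (3 - a) * 30
    for m in a:
        c = 9 // 9
        if x == a and a != c:
            continue
    log(a)
    a = 30 // c
    x += x
    return c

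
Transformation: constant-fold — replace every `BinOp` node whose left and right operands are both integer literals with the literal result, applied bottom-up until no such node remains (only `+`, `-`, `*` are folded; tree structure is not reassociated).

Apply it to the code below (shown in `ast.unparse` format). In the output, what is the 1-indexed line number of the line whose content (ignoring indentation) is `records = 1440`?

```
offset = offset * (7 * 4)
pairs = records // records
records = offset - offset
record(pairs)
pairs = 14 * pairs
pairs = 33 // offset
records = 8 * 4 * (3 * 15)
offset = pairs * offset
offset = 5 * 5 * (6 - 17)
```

Transformed code:
offset = offset * 28
pairs = records // records
records = offset - offset
record(pairs)
pairs = 14 * pairs
pairs = 33 // offset
records = 1440
offset = pairs * offset
offset = -275

7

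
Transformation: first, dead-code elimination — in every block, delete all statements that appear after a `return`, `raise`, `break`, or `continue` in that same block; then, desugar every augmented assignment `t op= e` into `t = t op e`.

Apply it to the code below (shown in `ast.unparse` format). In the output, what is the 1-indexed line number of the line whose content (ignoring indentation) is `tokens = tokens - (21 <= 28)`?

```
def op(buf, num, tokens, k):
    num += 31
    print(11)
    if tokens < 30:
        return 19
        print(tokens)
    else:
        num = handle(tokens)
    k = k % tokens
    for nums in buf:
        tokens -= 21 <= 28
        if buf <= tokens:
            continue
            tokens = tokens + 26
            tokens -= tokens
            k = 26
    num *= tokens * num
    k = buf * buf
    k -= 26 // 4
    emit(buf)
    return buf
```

10

Transformed code:
def op(buf, num, tokens, k):
    num = num + 31
    print(11)
    if tokens < 30:
        return 19
    else:
        num = handle(tokens)
    k = k % tokens
    for nums in buf:
        tokens = tokens - (21 <= 28)
        if buf <= tokens:
            continue
    num = num * (tokens * num)
    k = buf * buf
    k = k - 26 // 4
    emit(buf)
    return buf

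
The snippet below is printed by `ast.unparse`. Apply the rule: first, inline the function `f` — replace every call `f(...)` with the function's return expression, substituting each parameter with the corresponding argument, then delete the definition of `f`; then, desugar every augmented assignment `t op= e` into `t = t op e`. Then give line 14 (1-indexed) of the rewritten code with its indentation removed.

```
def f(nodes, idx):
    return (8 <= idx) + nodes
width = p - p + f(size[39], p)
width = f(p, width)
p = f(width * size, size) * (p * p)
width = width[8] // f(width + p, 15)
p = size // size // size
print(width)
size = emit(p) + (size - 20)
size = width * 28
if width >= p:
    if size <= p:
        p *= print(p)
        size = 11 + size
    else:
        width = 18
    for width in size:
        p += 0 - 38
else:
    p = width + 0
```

Transformed code:
width = p - p + ((8 <= p) + size[39])
width = (8 <= width) + p
p = ((8 <= size) + width * size) * (p * p)
width = width[8] // ((8 <= 15) + (width + p))
p = size // size // size
print(width)
size = emit(p) + (size - 20)
size = width * 28
if width >= p:
    if size <= p:
        p = p * print(p)
        size = 11 + size
    else:
        width = 18
    for width in size:
        p = p + (0 - 38)
else:
    p = width + 0

width = 18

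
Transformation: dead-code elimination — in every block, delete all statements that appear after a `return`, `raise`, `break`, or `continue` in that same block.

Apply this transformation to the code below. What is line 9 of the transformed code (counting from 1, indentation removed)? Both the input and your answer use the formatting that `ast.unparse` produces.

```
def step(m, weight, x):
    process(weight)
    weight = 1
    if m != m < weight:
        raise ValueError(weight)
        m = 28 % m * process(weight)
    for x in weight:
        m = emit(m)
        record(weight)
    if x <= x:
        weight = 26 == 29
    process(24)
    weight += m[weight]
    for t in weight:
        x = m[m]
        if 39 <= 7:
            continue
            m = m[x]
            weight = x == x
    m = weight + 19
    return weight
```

if x <= x:

Transformed code:
def step(m, weight, x):
    process(weight)
    weight = 1
    if m != m < weight:
        raise ValueError(weight)
    for x in weight:
        m = emit(m)
        record(weight)
    if x <= x:
        weight = 26 == 29
    process(24)
    weight += m[weight]
    for t in weight:
        x = m[m]
        if 39 <= 7:
            continue
    m = weight + 19
    return weight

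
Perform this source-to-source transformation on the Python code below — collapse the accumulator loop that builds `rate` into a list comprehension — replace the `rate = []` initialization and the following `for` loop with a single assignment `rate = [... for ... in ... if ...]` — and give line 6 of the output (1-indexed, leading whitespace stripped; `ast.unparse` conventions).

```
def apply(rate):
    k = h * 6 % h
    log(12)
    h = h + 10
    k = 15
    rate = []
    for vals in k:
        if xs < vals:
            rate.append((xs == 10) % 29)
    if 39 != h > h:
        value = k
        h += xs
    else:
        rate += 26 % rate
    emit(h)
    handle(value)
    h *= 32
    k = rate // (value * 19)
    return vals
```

rate = [(xs == 10) % 29 for vals in k if xs < vals]

Transformed code:
def apply(rate):
    k = h * 6 % h
    log(12)
    h = h + 10
    k = 15
    rate = [(xs == 10) % 29 for vals in k if xs < vals]
    if 39 != h > h:
        value = k
        h += xs
    else:
        rate += 26 % rate
    emit(h)
    handle(value)
    h *= 32
    k = rate // (value * 19)
    return vals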